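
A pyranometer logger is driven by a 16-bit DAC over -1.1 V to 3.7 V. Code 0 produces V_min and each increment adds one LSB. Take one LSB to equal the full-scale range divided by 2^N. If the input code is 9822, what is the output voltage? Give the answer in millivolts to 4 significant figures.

The full-scale span is 3.7 − (-1.1) = 4.8 V. LSB = 4.8 V / 2^16.
V_out = -1.1 + 9822 × (4.8/65536) V
      = -1.1 + 0.719385 = -0.380615 V.

-380.6 mV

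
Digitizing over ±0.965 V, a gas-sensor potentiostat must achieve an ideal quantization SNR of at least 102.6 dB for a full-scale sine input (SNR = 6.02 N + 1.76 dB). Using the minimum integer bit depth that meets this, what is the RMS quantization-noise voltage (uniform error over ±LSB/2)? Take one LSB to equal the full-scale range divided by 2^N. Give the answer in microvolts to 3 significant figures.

4.25 µV

Range = 0.965 − (-0.965) = 1.93 V.
Solving 6.02 N ≥ 102.6 − 1.76: N ≥ 16.751. Round up → N = 17.
One LSB is 1.93 V / 131072 = 14.725 µV.
V_rms = LSB/√12 = 4.25 µV.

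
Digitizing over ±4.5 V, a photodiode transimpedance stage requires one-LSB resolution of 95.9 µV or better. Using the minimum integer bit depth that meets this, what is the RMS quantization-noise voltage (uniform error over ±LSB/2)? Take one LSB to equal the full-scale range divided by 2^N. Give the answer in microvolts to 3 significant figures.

Full-scale range = 4.5 V − (-4.5 V) = 9 V.
Levels needed ≥ 9/95.9 µV = 93850. 2^17 = 131072 suffices, so N_min = 17.
LSB = 9 V / 2^17 = 68.665 µV.
V_rms = LSB/√12 = 19.8 µV.

19.8 µV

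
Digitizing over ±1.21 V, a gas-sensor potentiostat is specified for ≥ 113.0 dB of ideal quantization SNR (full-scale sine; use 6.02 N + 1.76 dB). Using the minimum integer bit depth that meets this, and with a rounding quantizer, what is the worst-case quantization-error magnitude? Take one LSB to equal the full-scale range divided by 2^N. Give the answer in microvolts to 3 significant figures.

2.31 µV

The full-scale span is 1.21 − (-1.21) = 2.42 V.
Required N = ⌈(113.0 − 1.76)/6.02⌉ = ⌈18.478⌉ = 19.
One LSB is 2.42 V / 524288 = 4.6158 µV.
Max error for round-to-nearest is LSB/2 = 2.31 µV.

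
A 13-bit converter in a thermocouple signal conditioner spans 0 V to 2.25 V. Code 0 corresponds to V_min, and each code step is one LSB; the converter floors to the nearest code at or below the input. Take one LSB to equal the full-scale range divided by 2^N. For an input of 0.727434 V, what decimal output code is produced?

2648

Span = 2.25 V. LSB = 2.25 V / 2^13 ≈ 274.7 µV.
(V_in − V_min) × 2^13/range = (0.727434 − (0)) × 8192/2.25 = 2648.506.
Floor → code = 2648.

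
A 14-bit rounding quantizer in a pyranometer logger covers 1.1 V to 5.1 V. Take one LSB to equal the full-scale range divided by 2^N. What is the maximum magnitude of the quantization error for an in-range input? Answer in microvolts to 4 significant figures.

122.1 µV

Full-scale range = 5.1 V − (1.1 V) = 4 V.
Step size = 4/16384 V = 244.141 µV.
|e|_max = LSB/2 = 122.1 µV.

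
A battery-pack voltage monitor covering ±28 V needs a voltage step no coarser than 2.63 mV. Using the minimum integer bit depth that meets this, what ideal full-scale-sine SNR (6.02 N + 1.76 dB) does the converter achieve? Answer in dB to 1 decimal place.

92.1 dB

Full-scale range = 28 V − (-28 V) = 56 V.
Need 2^N ≥ 56 V / 2.63 mV = 21290 → N_min = 15.
Ideal SNR at N = 15: 6.02·15 + 1.76 = 92.1 dB.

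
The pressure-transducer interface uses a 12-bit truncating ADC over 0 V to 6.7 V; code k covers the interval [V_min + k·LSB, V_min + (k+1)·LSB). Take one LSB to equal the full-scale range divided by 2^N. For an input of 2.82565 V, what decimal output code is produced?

1727

Full-scale range = 6.7 V. LSB = 6.7 V / 2^12 ≈ 1.636 mV.
V_in − V_min = 2.82565 − (0) = 2.82565 V.
Divide by LSB: 2.82565 × 4096/6.7 = 1727.4421.
Truncating gives code 1727.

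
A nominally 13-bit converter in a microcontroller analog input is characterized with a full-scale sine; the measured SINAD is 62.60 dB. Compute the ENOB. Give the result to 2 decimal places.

10.11 bits

ENOB = (62.60 − 1.76)/6.02 = 10.1063 bits.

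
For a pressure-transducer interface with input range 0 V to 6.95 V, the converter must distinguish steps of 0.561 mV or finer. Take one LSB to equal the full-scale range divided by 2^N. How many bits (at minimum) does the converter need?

14 bits

V_FS = 6.95 V.
Levels needed ≥ 6.95/0.561 mV = 12390. 2^14 = 16384 suffices, so N_min = 14.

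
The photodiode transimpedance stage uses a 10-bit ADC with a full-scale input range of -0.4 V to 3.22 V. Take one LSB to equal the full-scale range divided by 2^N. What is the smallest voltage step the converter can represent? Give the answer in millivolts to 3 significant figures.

Range = 3.22 − (-0.4) = 3.62 V.
There are 2^10 = 1024 steps.
Step size = 3.62/1024 V = 3.54 mV.

3.54 mV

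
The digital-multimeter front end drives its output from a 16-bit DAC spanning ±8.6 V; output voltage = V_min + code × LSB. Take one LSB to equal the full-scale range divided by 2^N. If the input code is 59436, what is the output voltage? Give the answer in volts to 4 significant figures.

The full-scale span is 8.6 − (-8.6) = 17.2 V. LSB = 17.2 V / 2^16.
Output = V_min + (59436/65536) × range = -8.6 + 0.906921 × 17.2 V
      = -8.6 + 15.5990 = 6.99905 V.

6.999 V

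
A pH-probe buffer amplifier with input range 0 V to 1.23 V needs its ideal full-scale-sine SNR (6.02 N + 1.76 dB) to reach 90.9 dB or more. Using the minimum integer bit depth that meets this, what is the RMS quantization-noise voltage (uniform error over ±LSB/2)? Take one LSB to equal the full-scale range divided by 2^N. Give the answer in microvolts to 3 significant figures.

Range is 1.23 V.
Required N = ⌈(90.9 − 1.76)/6.02⌉ = ⌈14.807⌉ = 15.
LSB = 1.23 V ÷ 2^15 = 1.23/32768 V = 37.537 µV.
V_rms = LSB/√12 = 10.8 µV.

10.8 µV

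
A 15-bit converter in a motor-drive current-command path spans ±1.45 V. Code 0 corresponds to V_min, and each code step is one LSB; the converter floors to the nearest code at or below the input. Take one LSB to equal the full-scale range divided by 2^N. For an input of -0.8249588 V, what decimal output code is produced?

The full-scale span is 1.45 − (-1.45) = 2.9 V. LSB = 2.9 V / 2^15 ≈ 88.50 µV.
code = ⌊(V_in − V_min)/LSB⌋ = ⌊(V_in − V_min) × 2^15 / range⌋
     = ⌊(-0.8249588 − (-1.45)) × 32768 / 2.9⌋ = ⌊0.6250412 × 32768/2.9⌋
     = ⌊7062.534⌋ = 7062.

7062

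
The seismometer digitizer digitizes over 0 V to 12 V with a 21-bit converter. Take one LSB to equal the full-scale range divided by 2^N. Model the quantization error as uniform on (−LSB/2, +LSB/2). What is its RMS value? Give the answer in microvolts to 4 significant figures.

V_FS = 12 V.
LSB = 12 V ÷ 2^21 = 12/2097152 V = 5.72205 µV.
For a uniform distribution on [−LSB/2, +LSB/2], V_rms = LSB/√12 = 5.72205 µV/3.4641 = 1.652 µV.

1.652 µV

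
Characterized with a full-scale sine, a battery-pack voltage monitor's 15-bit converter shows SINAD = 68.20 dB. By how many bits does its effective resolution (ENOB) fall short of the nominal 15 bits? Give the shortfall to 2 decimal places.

3.96 bits

N_eff = (68.20 − 1.76)/6.02 = 11.0365 bits.
Lost resolution: 15 − 11.0365 = 3.9635 bits.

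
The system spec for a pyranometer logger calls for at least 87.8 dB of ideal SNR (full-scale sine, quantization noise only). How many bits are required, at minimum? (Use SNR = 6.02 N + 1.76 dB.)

N ≥ (87.8 − 1.76)/6.02 = 14.292 → N_min = 15.

15 bits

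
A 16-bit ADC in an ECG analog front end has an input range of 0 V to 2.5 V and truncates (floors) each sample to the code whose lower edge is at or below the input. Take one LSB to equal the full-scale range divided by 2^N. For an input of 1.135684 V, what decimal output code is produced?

V_FS = 2.5 V. LSB = 2.5 V / 2^16 ≈ 38.15 µV.
code = ⌊(V_in − V_min)/LSB⌋ = ⌊(V_in − V_min) × 2^16 / range⌋
     = ⌊(1.135684 − (0)) × 65536 / 2.5⌋ = ⌊1.135684 × 65536/2.5⌋
     = ⌊29771.275⌋ = 29771.

29771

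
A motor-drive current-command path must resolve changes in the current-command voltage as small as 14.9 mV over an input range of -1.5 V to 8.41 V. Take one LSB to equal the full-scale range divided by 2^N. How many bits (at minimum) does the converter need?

10 bits

Span: 8.41 V − (-1.5 V) = 9.91 V.
Required number of levels: 9.91/14.9 mV = 665.10; smallest N with 2^N ≥ that is 10.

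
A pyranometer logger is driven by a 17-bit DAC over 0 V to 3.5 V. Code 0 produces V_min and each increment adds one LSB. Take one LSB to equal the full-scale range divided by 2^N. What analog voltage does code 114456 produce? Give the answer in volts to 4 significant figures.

Full-scale range = 3.5 V. LSB = 3.5 V / 2^17.
V_out = 0 + 114456 × (3.5/131072) V
      = 0 V + 3.05630 V = 3.05630 V.

3.056 V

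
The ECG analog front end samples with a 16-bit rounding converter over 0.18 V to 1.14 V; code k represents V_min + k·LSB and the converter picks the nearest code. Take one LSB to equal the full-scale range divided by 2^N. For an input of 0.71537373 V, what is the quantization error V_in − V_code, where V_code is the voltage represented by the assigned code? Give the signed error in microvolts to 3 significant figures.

Span: 1.14 V − (0.18 V) = 0.96 V. LSB = 0.96 V / 2^16 ≈ 14.65 µV.
Position in LSBs: (0.71537373 − (0.18)) × 65536/0.96 = 36548.1800; rounding gives k = 36548.
V_code = V_min + k × range/2^16 = 0.18 + 36548 × 0.96/65536 = 0.71537109375 V.
V_in − V_code = 0.71537373 − (0.71537109375) = +2.64 µV.

+2.64 µV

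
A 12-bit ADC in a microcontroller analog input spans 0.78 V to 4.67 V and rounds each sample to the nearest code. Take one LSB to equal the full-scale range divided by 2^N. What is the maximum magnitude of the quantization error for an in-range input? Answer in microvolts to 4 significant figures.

Range = 4.67 − (0.78) = 3.89 V.
LSB = 3.89 V ÷ 2^12 = 3.89/4096 V = 0.949707 mV.
|e|_max = LSB/2 = 474.9 µV.

474.9 µV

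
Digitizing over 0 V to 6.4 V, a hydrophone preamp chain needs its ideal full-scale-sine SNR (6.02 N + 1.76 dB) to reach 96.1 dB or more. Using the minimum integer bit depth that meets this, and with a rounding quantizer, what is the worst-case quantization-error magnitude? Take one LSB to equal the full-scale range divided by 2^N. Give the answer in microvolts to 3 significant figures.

48.8 µV

V_FS = 6.4 V.
Required N = ⌈(96.1 − 1.76)/6.02⌉ = ⌈15.671⌉ = 16.
Step size = 6.4/65536 V = 97.656 µV.
Max error for round-to-nearest is LSB/2 = 48.8 µV.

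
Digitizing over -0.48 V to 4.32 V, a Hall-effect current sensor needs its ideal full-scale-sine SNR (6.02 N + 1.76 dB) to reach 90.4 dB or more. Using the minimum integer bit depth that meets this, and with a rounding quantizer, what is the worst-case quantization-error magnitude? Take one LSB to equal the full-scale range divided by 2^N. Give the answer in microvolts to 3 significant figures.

Span: 4.32 V − (-0.48 V) = 4.8 V.
Required N = ⌈(90.4 − 1.76)/6.02⌉ = ⌈14.724⌉ = 15.
Step size = 4.8/32768 V = 146.48 µV.
Half an LSB is 73.2 µV.

73.2 µV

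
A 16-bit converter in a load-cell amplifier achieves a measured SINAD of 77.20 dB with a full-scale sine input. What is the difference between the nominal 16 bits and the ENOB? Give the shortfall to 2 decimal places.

3.47 bits

ENOB = (SINAD − 1.76)/6.02 = (77.20 − 1.76)/6.02 = 12.5316 bits.
Shortfall = 16 − 12.5316 = 3.4684 bits.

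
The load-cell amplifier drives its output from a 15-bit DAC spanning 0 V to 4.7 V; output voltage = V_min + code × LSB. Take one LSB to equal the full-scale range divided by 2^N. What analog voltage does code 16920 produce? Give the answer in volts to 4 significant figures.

2.427 V

Span = 4.7 V. LSB = 4.7 V / 2^15.
Output = V_min + (16920/32768) × range = 0 + 0.516357 × 4.7 V
      = 0 V + 2.42688 V = 2.42688 V.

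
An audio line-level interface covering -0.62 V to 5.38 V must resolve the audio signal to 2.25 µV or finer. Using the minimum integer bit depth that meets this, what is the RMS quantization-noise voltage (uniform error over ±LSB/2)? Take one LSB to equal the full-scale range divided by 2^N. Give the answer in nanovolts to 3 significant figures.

413 nV

The full-scale span is 5.38 − (-0.62) = 6 V.
Levels needed ≥ 6/2.25 µV = 2.667e6. 2^22 = 4194304 suffices, so N_min = 22.
LSB = 6 V / 2^22 = 1.4305 µV.
V_rms = LSB/√12 = 413 nV.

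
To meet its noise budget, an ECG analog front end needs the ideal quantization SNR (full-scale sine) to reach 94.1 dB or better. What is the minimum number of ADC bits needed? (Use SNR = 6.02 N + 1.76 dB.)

16 bits

Required N = ⌈(94.1 − 1.76)/6.02⌉ = ⌈15.339⌉ = 16.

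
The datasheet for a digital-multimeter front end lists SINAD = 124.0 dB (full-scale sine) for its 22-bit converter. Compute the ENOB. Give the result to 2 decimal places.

ENOB = (124.0 − 1.76)/6.02 = 20.3056 bits.

20.31 bits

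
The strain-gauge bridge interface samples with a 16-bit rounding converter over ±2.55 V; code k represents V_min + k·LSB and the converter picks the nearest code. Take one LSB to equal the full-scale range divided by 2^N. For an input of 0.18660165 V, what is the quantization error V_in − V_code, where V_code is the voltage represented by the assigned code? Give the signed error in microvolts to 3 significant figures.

Full-scale range = 2.55 V − (-2.55 V) = 5.1 V. LSB = 5.1 V / 2^16 ≈ 77.82 µV.
(0.18660165 − (-2.55)) / LSB = 2.73660165 × 65536/5.1 = 35165.8678. Nearest integer: k = 35166.
V_code = -2.55 + (35166/65536) × 5.1 = 0.18661193848 V.
e = 0.18660165 − (0.18661193848) = −10.3 µV.

−10.3 µV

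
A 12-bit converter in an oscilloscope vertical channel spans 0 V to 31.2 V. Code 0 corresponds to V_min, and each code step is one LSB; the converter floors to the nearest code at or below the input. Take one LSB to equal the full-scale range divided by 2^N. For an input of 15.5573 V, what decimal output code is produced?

2042

Full-scale range = 31.2 V. LSB = 31.2 V / 2^12 ≈ 7.617 mV.
code = ⌊(V_in − V_min)/LSB⌋ = ⌊(V_in − V_min) × 2^12 / range⌋
     = ⌊(15.5573 − (0)) × 4096 / 31.2⌋ = ⌊15.5573 × 4096/31.2⌋
     = ⌊2042.394⌋ = 2042.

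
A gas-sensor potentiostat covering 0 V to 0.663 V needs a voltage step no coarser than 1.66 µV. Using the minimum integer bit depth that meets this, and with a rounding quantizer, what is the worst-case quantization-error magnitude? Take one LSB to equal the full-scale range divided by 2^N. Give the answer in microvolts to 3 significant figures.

0.632 µV

V_FS = 0.663 V.
Required number of levels: 0.663/1.66 µV = 399400; smallest N with 2^N ≥ that is 19.
Step size = 0.663/524288 V = 1.2646 µV.
Half an LSB is 0.632 µV.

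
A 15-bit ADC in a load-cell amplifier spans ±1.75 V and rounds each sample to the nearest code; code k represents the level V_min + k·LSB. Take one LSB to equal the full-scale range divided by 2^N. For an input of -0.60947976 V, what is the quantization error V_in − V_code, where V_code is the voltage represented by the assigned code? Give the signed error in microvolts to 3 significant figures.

Full-scale range = 1.75 V − (-1.75 V) = 3.5 V. LSB = 3.5 V / 2^15 ≈ 106.8 µV.
(V_in − V_min)/LSB = (-0.60947976 − (-1.75)) × 32768/3.5 = 10677.8763 → nearest code k = 10678.
Reconstructed level: -1.75 + 10678 × 3.5/32768 V = -0.60946655273 V.
e = -0.60947976 − (-0.60946655273) = −13.2 µV.

−13.2 µV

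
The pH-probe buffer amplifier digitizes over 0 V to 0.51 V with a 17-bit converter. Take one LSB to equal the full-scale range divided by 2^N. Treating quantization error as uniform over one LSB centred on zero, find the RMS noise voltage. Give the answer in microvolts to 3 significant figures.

1.12 µV

Range is 0.51 V.
Step size = 0.51/131072 V = 3.8910 µV.
V_rms = LSB/√12 = 3.8910 µV / √12 = 1.12 µV.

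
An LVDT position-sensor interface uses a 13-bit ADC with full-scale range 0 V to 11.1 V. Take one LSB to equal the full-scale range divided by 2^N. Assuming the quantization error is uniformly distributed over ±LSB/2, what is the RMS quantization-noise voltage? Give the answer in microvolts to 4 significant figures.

391.1 µV

Range is 11.1 V.
LSB = 11.1 V / 2^13 = 1.35498 mV.
σ_q = LSB/√12 = 1.35498 mV/3.4641 = 391.1 µV.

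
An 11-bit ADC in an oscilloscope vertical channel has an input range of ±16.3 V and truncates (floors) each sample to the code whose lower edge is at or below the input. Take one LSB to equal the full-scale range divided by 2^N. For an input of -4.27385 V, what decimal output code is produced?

Full-scale range = 16.3 V − (-16.3 V) = 32.6 V. LSB = 32.6 V / 2^11 ≈ 15.92 mV.
V_in − V_min = -4.27385 − (-16.3) = 12.02615 V.
Divide by LSB: 12.02615 × 2048/32.6 = 755.5078.
Truncating gives code 755.

755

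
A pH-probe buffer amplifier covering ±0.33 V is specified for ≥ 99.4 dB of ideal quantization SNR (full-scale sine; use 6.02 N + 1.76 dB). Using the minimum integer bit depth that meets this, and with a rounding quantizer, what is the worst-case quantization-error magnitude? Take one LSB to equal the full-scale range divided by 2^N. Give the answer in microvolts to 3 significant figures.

Full-scale range = 0.33 V − (-0.33 V) = 0.66 V.
N ≥ (99.4 − 1.76)/6.02 = 16.219 → N_min = 17.
LSB = 0.66 V ÷ 2^17 = 0.66/131072 V = 5.0354 µV.
Max error for round-to-nearest is LSB/2 = 2.52 µV.

2.52 µV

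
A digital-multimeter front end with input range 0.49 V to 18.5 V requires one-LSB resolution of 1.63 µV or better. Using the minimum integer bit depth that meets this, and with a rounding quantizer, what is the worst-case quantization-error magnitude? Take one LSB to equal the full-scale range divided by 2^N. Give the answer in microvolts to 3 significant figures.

Span: 18.5 V − (0.49 V) = 18.01 V.
Levels needed ≥ 18.01/1.63 µV = 1.105e7. 2^24 = 16777216 suffices, so N_min = 24.
LSB = 18.01 V ÷ 2^24 = 18.01/16777216 V = 1.0735 µV.
|e|_max = LSB/2 = 0.537 µV.

0.537 µV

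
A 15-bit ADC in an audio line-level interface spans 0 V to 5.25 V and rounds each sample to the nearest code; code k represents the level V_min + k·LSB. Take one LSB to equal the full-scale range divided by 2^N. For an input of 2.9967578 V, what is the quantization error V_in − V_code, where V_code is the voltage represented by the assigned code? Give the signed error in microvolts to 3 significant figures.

+53.7 µV

Full-scale range = 5.25 V. LSB = 5.25 V / 2^15 ≈ 160.2 µV.
(2.9967578 − (0)) / LSB = 2.9967578 × 32768/5.25 = 18704.3352. Nearest integer: k = 18704.
Reconstructed level: 0 + 18704 × 5.25/32768 V = 2.9967041016 V.
V_in − V_code = 2.9967578 − (2.9967041016) = +53.7 µV.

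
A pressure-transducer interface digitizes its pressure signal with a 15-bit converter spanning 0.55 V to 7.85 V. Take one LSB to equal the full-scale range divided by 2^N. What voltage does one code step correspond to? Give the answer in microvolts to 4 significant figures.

222.8 µV

Full-scale range = 7.85 V − (0.55 V) = 7.3 V.
2^15 = 32768 levels.
One LSB is 7.3 V / 32768 = 222.8 µV.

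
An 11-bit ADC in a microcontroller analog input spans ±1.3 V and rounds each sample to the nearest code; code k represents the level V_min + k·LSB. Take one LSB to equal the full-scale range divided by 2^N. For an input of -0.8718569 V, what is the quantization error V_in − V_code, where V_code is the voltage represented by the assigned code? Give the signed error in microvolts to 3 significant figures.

Span: 1.3 V − (-1.3 V) = 2.6 V. LSB = 2.6 V / 2^11 ≈ 1.270 mV.
Position in LSBs: (-0.8718569 − (-1.3)) × 2048/2.6 = 337.2450; rounding gives k = 337.
V_code = V_min + k × range/2^11 = -1.3 + 337 × 2.6/2048 = -0.8721679688 V.
V_in − V_code = -0.8718569 − (-0.8721679688) = +311 µV.

+311 µV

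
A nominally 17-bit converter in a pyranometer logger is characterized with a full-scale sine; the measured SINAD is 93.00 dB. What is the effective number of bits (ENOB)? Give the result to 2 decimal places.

15.16 bits

ENOB = (SINAD − 1.76) / 6.02 = (93.00 − 1.76) / 6.02 = 91.24 / 6.02 = 15.1561.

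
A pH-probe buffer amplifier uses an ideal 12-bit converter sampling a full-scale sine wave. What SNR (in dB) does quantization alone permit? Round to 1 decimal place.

Ideal quantization SNR: 6.02 × 12 + 1.76 dB = 74.0 dB.

74.0 dB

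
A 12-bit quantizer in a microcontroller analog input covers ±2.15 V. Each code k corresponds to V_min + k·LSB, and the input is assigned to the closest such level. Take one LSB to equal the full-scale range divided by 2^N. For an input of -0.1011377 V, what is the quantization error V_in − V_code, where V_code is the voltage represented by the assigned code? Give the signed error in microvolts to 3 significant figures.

−356 µV

Range = 2.15 − (-2.15) = 4.3 V. LSB = 4.3 V / 2^12 ≈ 1.050 mV.
(V_in − V_min)/LSB = (-0.1011377 − (-2.15)) × 4096/4.3 = 1951.6605 → nearest code k = 1952.
Reconstructed level: -2.15 + 1952 × 4.3/4096 V = -0.1007812500 V.
Error = V_in − V_code = -0.1011377 − (-0.1007812500) = −356 µV.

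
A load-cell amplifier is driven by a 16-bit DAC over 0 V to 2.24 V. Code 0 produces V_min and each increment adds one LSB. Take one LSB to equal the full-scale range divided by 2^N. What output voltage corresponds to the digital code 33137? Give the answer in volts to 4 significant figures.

1.133 V

Full-scale range = 2.24 V. LSB = 2.24 V / 2^16.
Output = V_min + (33137/65536) × range = 0 + 0.505630 × 2.24 V
      = 0 + 1.13261 = 1.13261 V.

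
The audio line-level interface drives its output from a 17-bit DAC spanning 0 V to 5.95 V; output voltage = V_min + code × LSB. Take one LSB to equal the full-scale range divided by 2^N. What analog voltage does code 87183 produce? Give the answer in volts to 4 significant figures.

3.958 V

Full-scale range = 5.95 V. LSB = 5.95 V / 2^17.
V_out = 0 + 87183 × (5.95/131072) V
      = 0 V + 3.95766 V = 3.95766 V.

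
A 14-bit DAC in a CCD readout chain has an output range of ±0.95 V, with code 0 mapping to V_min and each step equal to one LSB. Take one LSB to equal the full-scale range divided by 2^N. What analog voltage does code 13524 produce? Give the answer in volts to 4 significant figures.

0.6183 V

Span: 0.95 V − (-0.95 V) = 1.9 V. LSB = 1.9 V / 2^14.
V_out = V_min + code × LSB = -0.95 V + 13524 × 1.9 V / 16384
      = -0.95 V + 1.56833 V = 0.618335 V.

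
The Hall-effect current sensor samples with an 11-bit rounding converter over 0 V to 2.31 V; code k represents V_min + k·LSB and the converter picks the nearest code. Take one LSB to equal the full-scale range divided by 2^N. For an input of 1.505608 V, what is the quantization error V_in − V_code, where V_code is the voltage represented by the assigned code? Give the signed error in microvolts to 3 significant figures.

Span = 2.31 V. LSB = 2.31 V / 2^11 ≈ 1.128 mV.
Position in LSBs: (1.505608 − (0)) × 2048/2.31 = 1334.8421; rounding gives k = 1335.
V_code = V_min + k × range/2^11 = 0 + 1335 × 2.31/2048 = 1.505786133 V.
V_in − V_code = 1.505608 − (1.505786133) = −178 µV.

−178 µV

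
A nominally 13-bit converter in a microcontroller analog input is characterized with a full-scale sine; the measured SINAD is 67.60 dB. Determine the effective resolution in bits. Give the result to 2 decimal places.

ENOB = (SINAD − 1.76) / 6.02 = (67.60 − 1.76) / 6.02 = 65.84 / 6.02 = 10.9369.

10.94 bits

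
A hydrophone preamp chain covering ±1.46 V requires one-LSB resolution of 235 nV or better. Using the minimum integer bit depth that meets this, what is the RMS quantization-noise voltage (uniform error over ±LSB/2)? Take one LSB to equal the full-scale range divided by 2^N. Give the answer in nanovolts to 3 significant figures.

Range = 1.46 − (-1.46) = 2.92 V.
Need 2^N ≥ 2.92 V / 235 nV = 1.243e7 → N_min = 24.
LSB = 2.92 V / 2^24 = 174.05 nV.
V_rms = LSB/√12 = 50.2 nV.

50.2 nV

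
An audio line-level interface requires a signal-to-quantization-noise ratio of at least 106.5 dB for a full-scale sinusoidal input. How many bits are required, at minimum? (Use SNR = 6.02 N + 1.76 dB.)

18 bits

6.02 N + 1.76 ≥ 106.5 gives N ≥ 17.399, so the minimum integer is 18.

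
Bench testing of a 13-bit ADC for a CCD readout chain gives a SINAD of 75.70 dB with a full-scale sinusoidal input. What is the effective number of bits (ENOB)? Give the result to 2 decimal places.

12.28 bits

ENOB = (75.70 − 1.76)/6.02 = 12.2824 bits.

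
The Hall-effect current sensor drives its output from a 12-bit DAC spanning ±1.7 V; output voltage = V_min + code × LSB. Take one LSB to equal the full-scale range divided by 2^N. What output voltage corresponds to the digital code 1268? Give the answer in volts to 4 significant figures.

Span: 1.7 V − (-1.7 V) = 3.4 V. LSB = 3.4 V / 2^12.
V_out = V_min + code × LSB = -1.7 V + 1268 × 3.4 V / 4096
      = -1.7 V + 1.05254 V = -0.647461 V.

-0.6475 V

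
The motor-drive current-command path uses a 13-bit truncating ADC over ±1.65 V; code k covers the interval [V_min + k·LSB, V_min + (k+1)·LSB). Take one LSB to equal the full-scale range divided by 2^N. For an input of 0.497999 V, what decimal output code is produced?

5332

Span: 1.65 V − (-1.65 V) = 3.3 V. LSB = 3.3 V / 2^13 ≈ 402.8 µV.
V_in − V_min = 0.497999 − (-1.65) = 2.147999 V.
Divide by LSB: 2.147999 × 8192/3.3 = 5332.2448.
Truncating gives code 5332.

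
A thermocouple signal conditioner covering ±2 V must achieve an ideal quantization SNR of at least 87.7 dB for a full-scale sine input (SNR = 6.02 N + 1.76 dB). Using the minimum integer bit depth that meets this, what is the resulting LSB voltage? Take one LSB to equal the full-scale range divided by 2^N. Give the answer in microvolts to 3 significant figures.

The full-scale span is 2 − (-2) = 4 V.
Required N = ⌈(87.7 − 1.76)/6.02⌉ = ⌈14.276⌉ = 15.
LSB = 4 V ÷ 2^15 = 4/32768 V = 122 µV.

122 µV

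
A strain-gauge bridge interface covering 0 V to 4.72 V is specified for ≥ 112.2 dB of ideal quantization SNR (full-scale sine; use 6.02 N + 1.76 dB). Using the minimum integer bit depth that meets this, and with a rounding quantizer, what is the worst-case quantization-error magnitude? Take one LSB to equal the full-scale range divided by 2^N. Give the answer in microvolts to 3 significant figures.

4.50 µV

V_FS = 4.72 V.
Solving 6.02 N ≥ 112.2 − 1.76: N ≥ 18.346. Round up → N = 19.
LSB = 4.72 V / 2^19 = 9.0027 µV.
|e|_max = LSB/2 = 4.50 µV.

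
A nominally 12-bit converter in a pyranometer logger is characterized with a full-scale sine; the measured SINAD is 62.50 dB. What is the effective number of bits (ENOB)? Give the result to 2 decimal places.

10.09 bits

Inverting SNR = 6.02 N + 1.76: N_eff = (62.50 − 1.76)/6.02 = 10.0897.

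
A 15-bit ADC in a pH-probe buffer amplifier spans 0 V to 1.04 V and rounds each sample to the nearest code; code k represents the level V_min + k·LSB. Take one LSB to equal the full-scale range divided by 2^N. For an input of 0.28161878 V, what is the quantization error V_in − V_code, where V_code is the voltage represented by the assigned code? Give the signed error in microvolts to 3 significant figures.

V_FS = 1.04 V. LSB = 1.04 V / 2^15 ≈ 31.74 µV.
(0.28161878 − (0)) / LSB = 0.28161878 × 32768/1.04 = 8873.1579. Nearest integer: k = 8873.
V_code = 0 + (8873/32768) × 1.04 = 0.28161376953 V.
e = 0.28161878 − (0.28161376953) = +5.01 µV.

+5.01 µV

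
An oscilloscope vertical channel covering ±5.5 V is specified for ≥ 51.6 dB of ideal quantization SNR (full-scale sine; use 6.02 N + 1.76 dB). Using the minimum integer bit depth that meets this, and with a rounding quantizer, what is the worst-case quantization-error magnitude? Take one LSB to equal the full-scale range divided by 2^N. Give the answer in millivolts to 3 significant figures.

The full-scale span is 5.5 − (-5.5) = 11 V.
Required N = ⌈(51.6 − 1.76)/6.02⌉ = ⌈8.279⌉ = 9.
LSB = 11 V / 2^9 = 21.484 mV.
Max error for round-to-nearest is LSB/2 = 10.7 mV.

10.7 mV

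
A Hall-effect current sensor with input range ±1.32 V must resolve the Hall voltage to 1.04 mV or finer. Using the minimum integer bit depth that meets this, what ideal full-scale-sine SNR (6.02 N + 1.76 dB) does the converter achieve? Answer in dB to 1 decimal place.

The full-scale span is 1.32 − (-1.32) = 2.64 V.
Need 2^N ≥ 2.64 V / 1.04 mV = 2538 → N_min = 12.
Ideal SNR at N = 12: 6.02·12 + 1.76 = 74.0 dB.

74.0 dB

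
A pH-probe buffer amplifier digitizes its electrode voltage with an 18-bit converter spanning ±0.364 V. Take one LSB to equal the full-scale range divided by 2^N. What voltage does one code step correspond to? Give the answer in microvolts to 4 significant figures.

Full-scale range = 0.364 V − (-0.364 V) = 0.728 V.
There are 2^18 = 262144 steps.
LSB = 0.728 V / 2^18 = 2.777 µV.

2.777 µV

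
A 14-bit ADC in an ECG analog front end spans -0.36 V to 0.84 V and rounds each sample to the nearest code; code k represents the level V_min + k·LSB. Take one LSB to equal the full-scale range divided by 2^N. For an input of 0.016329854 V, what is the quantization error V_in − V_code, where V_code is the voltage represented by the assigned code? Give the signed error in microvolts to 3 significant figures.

Range = 0.84 − (-0.36) = 1.2 V. LSB = 1.2 V / 2^14 ≈ 73.24 µV.
Position in LSBs: (0.016329854 − (-0.36)) × 16384/1.2 = 5138.1569; rounding gives k = 5138.
Reconstructed level: -0.36 + 5138 × 1.2/16384 V = 0.016318359375 V.
V_in − V_code = 0.016329854 − (0.016318359375) = +11.5 µV.

+11.5 µV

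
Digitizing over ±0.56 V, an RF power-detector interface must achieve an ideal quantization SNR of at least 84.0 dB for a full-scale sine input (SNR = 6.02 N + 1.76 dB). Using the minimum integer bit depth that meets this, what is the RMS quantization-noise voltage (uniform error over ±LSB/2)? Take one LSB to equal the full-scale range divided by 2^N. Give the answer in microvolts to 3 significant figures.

Full-scale range = 0.56 V − (-0.56 V) = 1.12 V.
Required N = ⌈(84.0 − 1.76)/6.02⌉ = ⌈13.661⌉ = 14.
LSB = 1.12 V / 2^14 = 68.359 µV.
RMS noise = LSB/√12 = 19.7 µV.

19.7 µV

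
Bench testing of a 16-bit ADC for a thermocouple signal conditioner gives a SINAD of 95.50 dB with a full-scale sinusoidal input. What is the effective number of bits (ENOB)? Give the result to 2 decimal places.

ENOB = (95.50 − 1.76)/6.02 = 15.5714 bits.

15.57 bits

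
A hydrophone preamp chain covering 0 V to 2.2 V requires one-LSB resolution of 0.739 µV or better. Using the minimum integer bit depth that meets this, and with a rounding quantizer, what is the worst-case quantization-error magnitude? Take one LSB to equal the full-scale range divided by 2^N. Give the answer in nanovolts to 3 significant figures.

Span = 2.2 V.
Need 2^N ≥ 2.2 V / 0.739 µV = 2.977e6 → N_min = 22.
LSB = 2.2 V / 2^22 = 0.52452 µV.
|e|_max = LSB/2 = 262 nV.

262 nV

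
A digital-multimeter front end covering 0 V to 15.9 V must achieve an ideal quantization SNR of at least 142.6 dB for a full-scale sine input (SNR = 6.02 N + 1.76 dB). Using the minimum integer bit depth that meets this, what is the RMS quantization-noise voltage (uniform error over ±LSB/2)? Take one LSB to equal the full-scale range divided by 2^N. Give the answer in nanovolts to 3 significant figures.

Span = 15.9 V.
Solving 6.02 N ≥ 142.6 − 1.76: N ≥ 23.395. Round up → N = 24.
Step size = 15.9/16777216 V = 0.94771 µV.
RMS noise = LSB/√12 = 274 nV.

274 nV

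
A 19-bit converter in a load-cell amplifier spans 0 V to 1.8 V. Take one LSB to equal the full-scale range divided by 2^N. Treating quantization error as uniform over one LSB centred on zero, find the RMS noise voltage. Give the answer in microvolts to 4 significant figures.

Range is 1.8 V.
LSB = 1.8 V / 2^19 = 3.43323 µV.
RMS of a uniform error over width LSB is LSB/√12 = 0.9911 µV.

0.9911 µV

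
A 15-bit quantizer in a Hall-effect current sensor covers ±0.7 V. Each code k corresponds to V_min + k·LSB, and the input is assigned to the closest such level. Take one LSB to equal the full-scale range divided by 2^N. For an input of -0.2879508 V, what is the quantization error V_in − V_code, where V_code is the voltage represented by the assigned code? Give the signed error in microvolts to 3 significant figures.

+13.1 µV

Range = 0.7 − (-0.7) = 1.4 V. LSB = 1.4 V / 2^15 ≈ 42.72 µV.
Position in LSBs: (-0.2879508 − (-0.7)) × 32768/1.4 = 9644.3058; rounding gives k = 9644.
V_code = -0.7 + (9644/32768) × 1.4 = -0.28796386719 V.
Error = V_in − V_code = -0.2879508 − (-0.28796386719) = +13.1 µV.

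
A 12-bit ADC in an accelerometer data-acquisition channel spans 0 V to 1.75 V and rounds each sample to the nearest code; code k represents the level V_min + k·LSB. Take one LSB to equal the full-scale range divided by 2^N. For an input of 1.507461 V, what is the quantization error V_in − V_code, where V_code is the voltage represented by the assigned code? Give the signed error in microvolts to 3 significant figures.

Range is 1.75 V. LSB = 1.75 V / 2^12 ≈ 427.2 µV.
(1.507461 − (0)) / LSB = 1.507461 × 4096/1.75 = 3528.3201. Nearest integer: k = 3528.
V_code = 0 + (3528/4096) × 1.75 = 1.507324219 V.
V_in − V_code = 1.507461 − (1.507324219) = +137 µV.

+137 µV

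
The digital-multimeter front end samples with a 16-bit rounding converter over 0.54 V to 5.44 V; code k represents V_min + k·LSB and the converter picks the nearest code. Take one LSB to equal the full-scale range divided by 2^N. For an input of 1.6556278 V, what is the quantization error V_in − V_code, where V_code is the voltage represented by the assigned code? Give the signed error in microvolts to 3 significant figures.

+13.5 µV

Full-scale range = 5.44 V − (0.54 V) = 4.9 V. LSB = 4.9 V / 2^16 ≈ 74.77 µV.
Position in LSBs: (1.6556278 − (0.54)) × 65536/4.9 = 14921.1803; rounding gives k = 14921.
V_code = 0.54 + (14921/65536) × 4.9 = 1.6556143188 V.
Error = V_in − V_code = 1.6556278 − (1.6556143188) = +13.5 µV.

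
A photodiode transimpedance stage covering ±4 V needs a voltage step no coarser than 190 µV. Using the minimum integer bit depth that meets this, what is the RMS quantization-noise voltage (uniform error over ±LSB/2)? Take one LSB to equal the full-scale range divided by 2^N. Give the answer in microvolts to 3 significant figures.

Full-scale range = 4 V − (-4 V) = 8 V.
Levels needed ≥ 8/190 µV = 42110. 2^16 = 65536 suffices, so N_min = 16.
LSB = 8 V / 2^16 = 122.07 µV.
σ_q = LSB/√12 = 122.07 µV/3.4641 = 35.2 µV.

35.2 µV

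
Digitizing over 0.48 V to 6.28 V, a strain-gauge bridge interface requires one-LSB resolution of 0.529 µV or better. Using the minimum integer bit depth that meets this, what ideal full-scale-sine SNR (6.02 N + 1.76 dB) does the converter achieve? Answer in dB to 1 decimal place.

The full-scale span is 6.28 − (0.48) = 5.8 V.
Levels needed ≥ 5.8/0.529 µV = 1.096e7. 2^24 = 16777216 suffices, so N_min = 24.
Ideal SNR at N = 24: 6.02·24 + 1.76 = 146.2 dB.

146.2 dB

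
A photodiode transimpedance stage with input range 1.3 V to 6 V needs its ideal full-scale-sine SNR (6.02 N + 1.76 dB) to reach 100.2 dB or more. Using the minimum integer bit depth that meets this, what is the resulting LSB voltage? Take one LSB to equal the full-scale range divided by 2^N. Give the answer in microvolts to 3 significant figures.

35.9 µV

Range = 6 − (1.3) = 4.7 V.
Required N = ⌈(100.2 − 1.76)/6.02⌉ = ⌈16.352⌉ = 17.
One LSB is 4.7 V / 131072 = 35.9 µV.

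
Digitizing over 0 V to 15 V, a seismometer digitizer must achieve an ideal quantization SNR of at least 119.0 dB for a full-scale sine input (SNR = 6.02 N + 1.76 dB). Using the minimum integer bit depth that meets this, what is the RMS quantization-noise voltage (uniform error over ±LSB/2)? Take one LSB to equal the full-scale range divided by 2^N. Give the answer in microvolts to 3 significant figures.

Full-scale range = 15 V.
Required N = ⌈(119.0 − 1.76)/6.02⌉ = ⌈19.475⌉ = 20.
LSB = 15 V / 2^20 = 14.305 µV.
σ_q = LSB/√12 = 14.305 µV/3.4641 = 4.13 µV.

4.13 µV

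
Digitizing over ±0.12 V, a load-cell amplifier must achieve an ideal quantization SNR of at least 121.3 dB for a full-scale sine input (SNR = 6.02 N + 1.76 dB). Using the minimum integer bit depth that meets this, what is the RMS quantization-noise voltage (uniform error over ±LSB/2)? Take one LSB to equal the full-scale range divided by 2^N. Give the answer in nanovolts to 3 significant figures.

66.1 nV

The full-scale span is 0.12 − (-0.12) = 0.24 V.
Solving 6.02 N ≥ 121.3 − 1.76: N ≥ 19.857. Round up → N = 20.
Step size = 0.24/1048576 V = 228.88 nV.
RMS noise = LSB/√12 = 66.1 nV.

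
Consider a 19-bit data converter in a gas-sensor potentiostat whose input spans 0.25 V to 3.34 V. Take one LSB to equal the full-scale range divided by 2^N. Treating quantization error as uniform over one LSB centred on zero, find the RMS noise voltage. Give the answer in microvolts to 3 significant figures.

Range = 3.34 − (0.25) = 3.09 V.
LSB = 3.09 V / 2^19 = 5.8937 µV.
RMS of a uniform error over width LSB is LSB/√12 = 1.70 µV.

1.70 µV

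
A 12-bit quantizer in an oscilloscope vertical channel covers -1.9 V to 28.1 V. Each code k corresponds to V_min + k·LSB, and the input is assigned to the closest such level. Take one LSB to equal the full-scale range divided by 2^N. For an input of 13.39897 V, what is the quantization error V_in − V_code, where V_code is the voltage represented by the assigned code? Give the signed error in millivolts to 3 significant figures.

−1.32 mV

The full-scale span is 28.1 − (-1.9) = 30 V. LSB = 30 V / 2^12 ≈ 7.324 mV.
Position in LSBs: (13.39897 − (-1.9)) × 4096/30 = 2088.8194; rounding gives k = 2089.
Reconstructed level: -1.9 + 2089 × 30/4096 V = 13.40029297 V.
e = 13.39897 − (13.40029297) = −1.32 mV.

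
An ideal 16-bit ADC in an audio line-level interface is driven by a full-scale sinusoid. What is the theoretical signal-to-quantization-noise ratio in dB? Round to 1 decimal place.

For an ideal N-bit converter with full-scale sine input, SNR = 6.02 N + 1.76 dB. SNR = 6.02 × 16 + 1.76 = 96.32 + 1.76 = 98.08 dB.

98.1 dB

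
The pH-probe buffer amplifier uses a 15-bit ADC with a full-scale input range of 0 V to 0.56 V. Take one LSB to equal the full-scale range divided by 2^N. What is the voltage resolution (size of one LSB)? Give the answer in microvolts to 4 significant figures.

17.09 µV

V_FS = 0.56 V.
There are 2^15 = 32768 steps.
One LSB is 0.56 V / 32768 = 17.09 µV.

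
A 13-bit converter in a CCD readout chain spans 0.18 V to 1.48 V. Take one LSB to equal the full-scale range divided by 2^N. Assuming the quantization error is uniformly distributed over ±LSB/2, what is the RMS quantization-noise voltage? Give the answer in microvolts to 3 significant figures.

45.8 µV

Span: 1.48 V − (0.18 V) = 1.3 V.
One LSB is 1.3 V / 8192 = 158.69 µV.
σ_q = LSB/√12 = 158.69 µV/3.4641 = 45.8 µV.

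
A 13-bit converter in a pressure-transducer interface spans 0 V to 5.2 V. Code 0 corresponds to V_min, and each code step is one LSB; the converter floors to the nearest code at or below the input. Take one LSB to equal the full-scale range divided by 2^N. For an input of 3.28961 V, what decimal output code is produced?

5182

Full-scale range = 5.2 V. LSB = 5.2 V / 2^13 ≈ 0.6348 mV.
(V_in − V_min) × 2^13/range = (3.28961 − (0)) × 8192/5.2 = 5182.401.
Floor → code = 5182.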